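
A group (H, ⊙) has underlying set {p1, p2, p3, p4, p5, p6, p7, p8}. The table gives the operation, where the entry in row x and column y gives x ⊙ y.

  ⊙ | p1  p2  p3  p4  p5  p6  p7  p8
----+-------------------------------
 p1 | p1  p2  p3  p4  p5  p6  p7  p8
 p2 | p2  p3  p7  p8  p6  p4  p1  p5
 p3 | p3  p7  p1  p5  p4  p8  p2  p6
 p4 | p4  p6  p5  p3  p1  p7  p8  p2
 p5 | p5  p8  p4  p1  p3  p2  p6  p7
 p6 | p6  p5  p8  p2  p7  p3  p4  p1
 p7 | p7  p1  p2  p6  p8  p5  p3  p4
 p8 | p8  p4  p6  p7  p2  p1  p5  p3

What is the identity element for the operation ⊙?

p1

The identity e satisfies e ⊙ x = x for all x, so its row in the table reproduces the column headers.
Row p1 reads: p1, p2, p3, p4, p5, p6, p7, p8 — exactly the header order. So p1 is the identity.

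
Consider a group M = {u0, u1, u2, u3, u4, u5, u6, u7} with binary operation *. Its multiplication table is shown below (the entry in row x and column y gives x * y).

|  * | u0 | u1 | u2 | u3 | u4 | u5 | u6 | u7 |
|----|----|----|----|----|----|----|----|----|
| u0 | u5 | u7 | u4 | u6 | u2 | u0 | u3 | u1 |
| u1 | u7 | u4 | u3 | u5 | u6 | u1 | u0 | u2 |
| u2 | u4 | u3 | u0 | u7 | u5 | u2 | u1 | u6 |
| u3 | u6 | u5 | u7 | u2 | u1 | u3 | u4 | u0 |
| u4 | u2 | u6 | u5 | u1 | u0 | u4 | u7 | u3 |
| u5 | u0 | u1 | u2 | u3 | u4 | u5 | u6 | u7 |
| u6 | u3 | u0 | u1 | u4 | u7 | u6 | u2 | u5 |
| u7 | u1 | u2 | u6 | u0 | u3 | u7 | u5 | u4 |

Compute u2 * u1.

Read row u2, column u1: u2 * u1 = u3.
(Structurally, M here is isomorphic to the cyclic group Z_8.)

u3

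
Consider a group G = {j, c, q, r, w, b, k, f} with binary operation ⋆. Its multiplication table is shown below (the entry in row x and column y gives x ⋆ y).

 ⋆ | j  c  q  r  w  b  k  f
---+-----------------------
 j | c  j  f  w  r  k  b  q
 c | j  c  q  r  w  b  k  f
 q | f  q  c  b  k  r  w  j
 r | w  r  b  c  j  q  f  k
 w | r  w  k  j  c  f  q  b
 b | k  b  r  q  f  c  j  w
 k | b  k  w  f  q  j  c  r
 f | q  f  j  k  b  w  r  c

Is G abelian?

Check whether the table is symmetric across its main diagonal.
Every entry (row x, col y) equals the entry (row y, col x), so G is abelian.

Yes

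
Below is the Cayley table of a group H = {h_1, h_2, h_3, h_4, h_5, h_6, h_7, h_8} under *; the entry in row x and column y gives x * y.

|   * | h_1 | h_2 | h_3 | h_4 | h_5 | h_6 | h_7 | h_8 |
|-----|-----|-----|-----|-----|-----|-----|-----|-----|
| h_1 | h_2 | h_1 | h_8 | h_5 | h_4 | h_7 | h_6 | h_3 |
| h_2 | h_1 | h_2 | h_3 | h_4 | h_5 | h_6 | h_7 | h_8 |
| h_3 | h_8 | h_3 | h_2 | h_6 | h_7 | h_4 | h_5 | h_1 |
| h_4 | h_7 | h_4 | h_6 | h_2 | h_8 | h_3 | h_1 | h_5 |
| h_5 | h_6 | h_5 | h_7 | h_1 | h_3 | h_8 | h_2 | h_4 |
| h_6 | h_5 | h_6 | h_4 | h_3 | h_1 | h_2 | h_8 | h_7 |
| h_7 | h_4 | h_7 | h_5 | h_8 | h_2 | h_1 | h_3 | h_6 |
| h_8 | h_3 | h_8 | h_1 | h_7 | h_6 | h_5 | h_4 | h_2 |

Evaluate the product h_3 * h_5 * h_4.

h_8

h_3 * h_5 = h_7
h_7 * h_4 = h_8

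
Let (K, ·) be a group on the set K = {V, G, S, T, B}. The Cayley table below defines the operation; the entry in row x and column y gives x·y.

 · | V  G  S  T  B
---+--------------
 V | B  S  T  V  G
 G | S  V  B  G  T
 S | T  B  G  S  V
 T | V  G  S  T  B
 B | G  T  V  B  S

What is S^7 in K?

G

S^1 = S
S^2 = S·S = G
S^3 = G·S = B
S^4 = B·S = V
S^5 = V·S = T
S^6 = T·S = S
S^7 = S·S = G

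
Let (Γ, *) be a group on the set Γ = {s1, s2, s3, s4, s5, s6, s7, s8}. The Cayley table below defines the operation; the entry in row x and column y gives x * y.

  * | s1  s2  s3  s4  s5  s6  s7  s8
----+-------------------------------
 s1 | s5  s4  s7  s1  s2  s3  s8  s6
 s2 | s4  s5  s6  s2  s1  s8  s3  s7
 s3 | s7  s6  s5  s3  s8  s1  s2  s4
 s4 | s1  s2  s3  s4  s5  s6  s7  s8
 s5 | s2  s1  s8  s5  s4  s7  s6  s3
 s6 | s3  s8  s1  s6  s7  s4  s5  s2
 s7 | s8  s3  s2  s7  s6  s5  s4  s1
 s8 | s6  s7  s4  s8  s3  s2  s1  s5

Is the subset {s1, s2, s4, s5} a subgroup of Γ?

Yes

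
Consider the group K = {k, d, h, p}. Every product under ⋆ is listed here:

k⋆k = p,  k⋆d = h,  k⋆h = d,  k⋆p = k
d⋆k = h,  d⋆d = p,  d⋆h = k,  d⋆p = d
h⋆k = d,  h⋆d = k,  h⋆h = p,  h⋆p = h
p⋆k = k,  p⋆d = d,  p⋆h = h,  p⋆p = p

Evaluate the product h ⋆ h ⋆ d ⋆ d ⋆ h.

h ⋆ h = p
p ⋆ d = d
d ⋆ d = p
p ⋆ h = h

h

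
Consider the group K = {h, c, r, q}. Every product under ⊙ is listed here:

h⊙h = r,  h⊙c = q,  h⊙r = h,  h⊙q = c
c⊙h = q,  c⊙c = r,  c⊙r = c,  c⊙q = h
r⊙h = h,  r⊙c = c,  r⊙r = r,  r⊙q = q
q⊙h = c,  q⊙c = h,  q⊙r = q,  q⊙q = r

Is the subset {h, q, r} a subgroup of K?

No

q ⊙ h = c, which is not in {h, q, r}.
The subset is not closed under ⊙, so it is not a subgroup.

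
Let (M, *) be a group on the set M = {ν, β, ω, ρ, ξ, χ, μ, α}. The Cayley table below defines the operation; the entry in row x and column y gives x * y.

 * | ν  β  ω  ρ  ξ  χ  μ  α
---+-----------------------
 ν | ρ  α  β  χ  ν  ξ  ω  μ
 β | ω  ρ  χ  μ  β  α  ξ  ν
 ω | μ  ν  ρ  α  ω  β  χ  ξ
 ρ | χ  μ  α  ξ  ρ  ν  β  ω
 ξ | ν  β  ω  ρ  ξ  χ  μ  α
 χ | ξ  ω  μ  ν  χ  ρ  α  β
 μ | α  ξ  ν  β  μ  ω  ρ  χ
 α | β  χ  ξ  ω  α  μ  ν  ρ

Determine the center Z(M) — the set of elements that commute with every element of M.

An element z is central iff its row equals its column in the table.
For χ: χ * μ = α ≠ ω = μ * χ, so χ ∉ Z.
Checking each element this way leaves Z(M) = {ξ, ρ}.

{ξ, ρ}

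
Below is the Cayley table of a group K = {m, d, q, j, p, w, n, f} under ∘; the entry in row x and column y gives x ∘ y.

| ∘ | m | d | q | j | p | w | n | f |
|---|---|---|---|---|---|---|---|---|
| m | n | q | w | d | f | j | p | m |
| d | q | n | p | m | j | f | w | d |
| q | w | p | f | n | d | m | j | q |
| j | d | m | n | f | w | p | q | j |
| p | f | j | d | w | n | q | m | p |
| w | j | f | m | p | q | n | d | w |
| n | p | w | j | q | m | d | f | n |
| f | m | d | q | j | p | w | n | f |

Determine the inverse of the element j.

j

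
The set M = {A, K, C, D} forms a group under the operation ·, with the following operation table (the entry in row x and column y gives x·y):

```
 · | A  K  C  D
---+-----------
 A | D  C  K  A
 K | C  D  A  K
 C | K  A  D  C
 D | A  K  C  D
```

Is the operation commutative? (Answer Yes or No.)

Check whether the table is symmetric across its main diagonal.
Every entry (row x, col y) equals the entry (row y, col x), so M is abelian.

Yes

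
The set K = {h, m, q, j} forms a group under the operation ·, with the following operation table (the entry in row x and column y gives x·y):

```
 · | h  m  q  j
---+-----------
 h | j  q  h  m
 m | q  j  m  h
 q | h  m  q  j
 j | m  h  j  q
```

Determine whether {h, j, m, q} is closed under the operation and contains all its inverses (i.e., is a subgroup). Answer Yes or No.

Yes

{h, j, m, q} contains the identity q.
Checking products: every product of two elements of {h, j, m, q} (read from the table) lies in {h, j, m, q}, so the set is closed.
In a finite group, a nonempty closed subset is a subgroup. So {h, j, m, q} ≤ K.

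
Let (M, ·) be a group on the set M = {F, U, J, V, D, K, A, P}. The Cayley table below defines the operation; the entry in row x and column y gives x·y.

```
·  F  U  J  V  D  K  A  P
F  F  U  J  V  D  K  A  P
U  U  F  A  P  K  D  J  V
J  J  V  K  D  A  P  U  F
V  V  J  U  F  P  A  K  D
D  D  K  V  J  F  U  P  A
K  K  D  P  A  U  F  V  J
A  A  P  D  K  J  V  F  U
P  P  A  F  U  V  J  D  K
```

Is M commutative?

No

J·D = A but D·J = V.
Since J and D do not commute, M is not abelian.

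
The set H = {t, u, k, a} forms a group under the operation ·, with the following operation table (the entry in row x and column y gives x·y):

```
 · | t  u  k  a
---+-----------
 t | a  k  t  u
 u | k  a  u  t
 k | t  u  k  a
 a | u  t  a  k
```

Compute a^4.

a^1 = a
a^2 = a·a = k
a^3 = k·a = a
a^4 = a·a = k

k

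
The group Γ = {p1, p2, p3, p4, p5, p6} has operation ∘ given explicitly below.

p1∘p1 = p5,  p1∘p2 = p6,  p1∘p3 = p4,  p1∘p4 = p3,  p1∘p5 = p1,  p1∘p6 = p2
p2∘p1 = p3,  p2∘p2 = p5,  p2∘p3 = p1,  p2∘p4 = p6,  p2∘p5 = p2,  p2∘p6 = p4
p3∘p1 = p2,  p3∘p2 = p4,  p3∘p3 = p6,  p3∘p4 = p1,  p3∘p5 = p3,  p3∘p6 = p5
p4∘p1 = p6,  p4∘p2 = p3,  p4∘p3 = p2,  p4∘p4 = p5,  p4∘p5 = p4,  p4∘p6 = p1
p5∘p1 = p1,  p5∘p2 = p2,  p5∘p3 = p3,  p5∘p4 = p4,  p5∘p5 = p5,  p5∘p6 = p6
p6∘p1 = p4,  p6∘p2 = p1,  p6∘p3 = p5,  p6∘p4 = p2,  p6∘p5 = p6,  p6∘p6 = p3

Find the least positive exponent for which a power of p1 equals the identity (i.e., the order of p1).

The identity element is p5 (its row matches the header).
p1^1 = p1
p1^2 = p1 ∘ p1 = p5
The first power of p1 equal to the identity is p1^2, so ord(p1) = 2.
(Structurally, Γ here is isomorphic to the symmetric group S_3.)

2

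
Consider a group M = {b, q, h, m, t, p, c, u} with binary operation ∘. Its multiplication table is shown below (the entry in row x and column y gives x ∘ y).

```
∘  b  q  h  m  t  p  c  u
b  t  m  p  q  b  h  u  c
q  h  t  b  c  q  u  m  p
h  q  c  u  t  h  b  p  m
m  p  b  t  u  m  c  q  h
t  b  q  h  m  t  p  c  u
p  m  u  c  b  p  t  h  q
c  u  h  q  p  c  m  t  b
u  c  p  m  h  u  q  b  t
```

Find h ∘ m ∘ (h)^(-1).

m

The identity is t. In row h, the entry t sits in column m, so h^(-1) = m.
h ∘ m = t
t ∘ m = m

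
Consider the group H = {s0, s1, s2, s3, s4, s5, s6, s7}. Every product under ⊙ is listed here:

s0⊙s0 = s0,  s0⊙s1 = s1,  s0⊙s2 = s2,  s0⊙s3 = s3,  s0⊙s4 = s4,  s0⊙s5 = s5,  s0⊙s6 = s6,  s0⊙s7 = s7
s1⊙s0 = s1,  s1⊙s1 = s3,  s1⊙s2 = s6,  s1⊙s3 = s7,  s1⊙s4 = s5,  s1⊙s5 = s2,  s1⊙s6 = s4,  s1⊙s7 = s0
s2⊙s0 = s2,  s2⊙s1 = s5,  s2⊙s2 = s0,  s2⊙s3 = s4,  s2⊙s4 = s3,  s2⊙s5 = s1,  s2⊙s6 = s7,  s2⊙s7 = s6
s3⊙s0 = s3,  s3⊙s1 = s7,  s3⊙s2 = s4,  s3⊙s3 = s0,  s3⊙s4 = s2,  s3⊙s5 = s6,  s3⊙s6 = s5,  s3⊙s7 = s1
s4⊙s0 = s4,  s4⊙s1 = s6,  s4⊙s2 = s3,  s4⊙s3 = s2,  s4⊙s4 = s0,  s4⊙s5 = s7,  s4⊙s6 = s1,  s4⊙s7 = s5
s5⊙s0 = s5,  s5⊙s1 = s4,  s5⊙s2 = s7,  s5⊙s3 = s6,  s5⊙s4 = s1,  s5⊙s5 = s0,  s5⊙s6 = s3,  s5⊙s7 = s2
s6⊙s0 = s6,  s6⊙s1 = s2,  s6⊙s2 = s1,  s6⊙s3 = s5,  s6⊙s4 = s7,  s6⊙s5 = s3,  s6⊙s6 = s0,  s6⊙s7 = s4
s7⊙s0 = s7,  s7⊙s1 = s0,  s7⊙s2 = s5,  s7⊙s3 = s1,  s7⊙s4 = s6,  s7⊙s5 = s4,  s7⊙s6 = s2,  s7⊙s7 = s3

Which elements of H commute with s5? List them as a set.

Compare row s5 with column s5 entry by entry.
s6 ⊙ s5 = s3 = s5 ⊙ s6, so s6 commutes with s5.
s4 ⊙ s5 = s7 but s5 ⊙ s4 = s1, so s4 does not.
Collecting the elements that commute with s5: C(s5) = {s0, s3, s5, s6}.

{s0, s3, s5, s6}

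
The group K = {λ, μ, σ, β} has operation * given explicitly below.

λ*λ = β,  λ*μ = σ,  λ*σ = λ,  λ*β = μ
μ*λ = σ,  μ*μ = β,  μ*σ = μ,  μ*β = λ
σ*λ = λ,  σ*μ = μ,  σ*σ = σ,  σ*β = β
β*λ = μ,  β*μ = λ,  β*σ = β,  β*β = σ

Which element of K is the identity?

σ

The identity e satisfies e*x = x for all x, so its row in the table reproduces the column headers.
Row σ reads: λ, μ, σ, β — exactly the header order. So σ is the identity.
(Structurally, K here is isomorphic to the cyclic group Z_4.)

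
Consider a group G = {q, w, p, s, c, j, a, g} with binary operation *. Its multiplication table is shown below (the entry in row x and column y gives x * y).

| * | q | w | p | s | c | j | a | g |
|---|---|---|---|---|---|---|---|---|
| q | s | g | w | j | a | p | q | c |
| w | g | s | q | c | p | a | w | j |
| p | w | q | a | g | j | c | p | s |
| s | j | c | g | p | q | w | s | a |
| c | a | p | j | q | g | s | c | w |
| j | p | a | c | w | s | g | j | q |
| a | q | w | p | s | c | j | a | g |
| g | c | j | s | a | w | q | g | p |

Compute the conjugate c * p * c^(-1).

The identity is a. In row c, the entry a sits in column q, so c^(-1) = q.
c * p = j
j * q = p

p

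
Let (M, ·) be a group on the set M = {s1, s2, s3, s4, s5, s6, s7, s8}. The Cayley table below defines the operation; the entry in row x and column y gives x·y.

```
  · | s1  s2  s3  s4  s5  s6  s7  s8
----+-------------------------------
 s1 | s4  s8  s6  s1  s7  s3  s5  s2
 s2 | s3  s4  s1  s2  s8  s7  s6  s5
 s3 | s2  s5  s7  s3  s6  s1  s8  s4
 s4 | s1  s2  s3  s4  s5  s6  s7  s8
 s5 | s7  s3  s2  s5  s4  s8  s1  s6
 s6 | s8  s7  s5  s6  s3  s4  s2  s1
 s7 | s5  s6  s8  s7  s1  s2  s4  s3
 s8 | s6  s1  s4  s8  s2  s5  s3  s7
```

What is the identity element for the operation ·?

The identity e satisfies e·x = x for all x, so its row in the table reproduces the column headers.
Row s4 reads: s1, s2, s3, s4, s5, s6, s7, s8 — exactly the header order. So s4 is the identity.

s4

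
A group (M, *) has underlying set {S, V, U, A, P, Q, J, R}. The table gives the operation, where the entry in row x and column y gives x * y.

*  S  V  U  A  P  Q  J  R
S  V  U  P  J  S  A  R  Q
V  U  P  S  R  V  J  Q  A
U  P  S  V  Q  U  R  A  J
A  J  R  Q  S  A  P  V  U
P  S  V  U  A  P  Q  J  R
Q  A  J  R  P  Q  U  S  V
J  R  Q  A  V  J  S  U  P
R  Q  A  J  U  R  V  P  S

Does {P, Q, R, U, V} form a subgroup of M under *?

No

Q * V = J, which is not in {P, Q, R, U, V}.
The subset is not closed under *, so it is not a subgroup.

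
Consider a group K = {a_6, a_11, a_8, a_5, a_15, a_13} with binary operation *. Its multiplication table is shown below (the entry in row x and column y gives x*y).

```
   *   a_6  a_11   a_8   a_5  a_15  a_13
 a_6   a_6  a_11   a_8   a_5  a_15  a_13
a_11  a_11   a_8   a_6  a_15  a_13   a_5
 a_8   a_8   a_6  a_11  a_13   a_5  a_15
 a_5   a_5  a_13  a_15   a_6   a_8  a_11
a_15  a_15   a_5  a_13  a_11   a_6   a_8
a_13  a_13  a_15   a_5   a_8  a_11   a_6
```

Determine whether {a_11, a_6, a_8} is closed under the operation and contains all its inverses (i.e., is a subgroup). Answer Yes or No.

Yes

{a_11, a_6, a_8} contains the identity a_6.
Checking products: every product of two elements of {a_11, a_6, a_8} (read from the table) lies in {a_11, a_6, a_8}, so the set is closed.
In a finite group, a nonempty closed subset is a subgroup. So {a_11, a_6, a_8} ≤ K.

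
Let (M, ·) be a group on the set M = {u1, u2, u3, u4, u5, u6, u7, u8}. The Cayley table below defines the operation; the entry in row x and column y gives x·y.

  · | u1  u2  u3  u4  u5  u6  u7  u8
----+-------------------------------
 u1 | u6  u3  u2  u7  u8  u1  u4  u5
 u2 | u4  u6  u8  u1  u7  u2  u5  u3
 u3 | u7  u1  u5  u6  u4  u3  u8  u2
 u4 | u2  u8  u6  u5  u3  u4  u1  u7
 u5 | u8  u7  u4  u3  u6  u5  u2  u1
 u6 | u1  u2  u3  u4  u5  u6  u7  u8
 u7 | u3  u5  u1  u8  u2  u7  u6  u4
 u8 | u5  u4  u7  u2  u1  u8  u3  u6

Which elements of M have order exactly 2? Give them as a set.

{u1, u2, u5, u7, u8}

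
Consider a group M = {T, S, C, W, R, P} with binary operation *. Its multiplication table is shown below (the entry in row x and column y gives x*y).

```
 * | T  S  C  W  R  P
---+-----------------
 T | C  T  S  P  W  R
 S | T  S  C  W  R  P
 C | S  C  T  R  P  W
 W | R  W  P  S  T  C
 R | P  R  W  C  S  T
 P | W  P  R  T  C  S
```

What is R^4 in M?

S

R^1 = R
R^2 = R*R = S
R^3 = S*R = R
R^4 = R*R = S
(Structurally, M here is isomorphic to the symmetric group S_3.)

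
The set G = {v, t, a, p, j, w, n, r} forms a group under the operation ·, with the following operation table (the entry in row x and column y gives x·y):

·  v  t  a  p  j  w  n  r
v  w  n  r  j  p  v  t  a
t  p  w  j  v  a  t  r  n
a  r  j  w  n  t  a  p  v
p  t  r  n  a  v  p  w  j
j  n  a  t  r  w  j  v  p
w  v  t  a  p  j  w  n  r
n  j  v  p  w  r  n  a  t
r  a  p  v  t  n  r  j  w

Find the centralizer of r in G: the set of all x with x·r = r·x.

{a, r, v, w}

Compare row r with column r entry by entry.
v·r = a = r·v, so v commutes with r.
n·r = t but r·n = j, so n does not.
Collecting the elements that commute with r: C(r) = {a, r, v, w}.
(Structurally, G here is isomorphic to the dihedral group D_4.)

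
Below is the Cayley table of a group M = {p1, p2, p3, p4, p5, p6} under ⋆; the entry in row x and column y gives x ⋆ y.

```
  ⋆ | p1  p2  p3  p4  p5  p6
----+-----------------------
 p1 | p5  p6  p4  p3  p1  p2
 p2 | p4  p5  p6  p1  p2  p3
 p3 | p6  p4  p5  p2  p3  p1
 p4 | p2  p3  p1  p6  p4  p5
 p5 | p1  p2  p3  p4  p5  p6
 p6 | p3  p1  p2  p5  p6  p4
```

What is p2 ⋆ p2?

Read row p2, column p2: p2 ⋆ p2 = p5.

p5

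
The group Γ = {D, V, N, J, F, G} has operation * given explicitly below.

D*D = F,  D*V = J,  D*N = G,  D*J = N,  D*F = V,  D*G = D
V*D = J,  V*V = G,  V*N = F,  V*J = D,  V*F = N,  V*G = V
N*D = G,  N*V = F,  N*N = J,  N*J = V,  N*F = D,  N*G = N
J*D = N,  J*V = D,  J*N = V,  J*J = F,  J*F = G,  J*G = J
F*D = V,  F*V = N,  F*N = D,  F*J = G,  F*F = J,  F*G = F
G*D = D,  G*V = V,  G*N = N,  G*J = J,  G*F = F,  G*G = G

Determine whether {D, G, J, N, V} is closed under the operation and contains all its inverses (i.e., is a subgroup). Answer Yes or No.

No

N*V = F, which is not in {D, G, J, N, V}.
The subset is not closed under *, so it is not a subgroup.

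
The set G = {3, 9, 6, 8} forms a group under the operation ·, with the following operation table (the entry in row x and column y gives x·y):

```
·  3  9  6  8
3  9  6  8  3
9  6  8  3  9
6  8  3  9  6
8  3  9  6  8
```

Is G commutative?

Yes

Check whether the table is symmetric across its main diagonal.
Every entry (row x, col y) equals the entry (row y, col x), so G is abelian.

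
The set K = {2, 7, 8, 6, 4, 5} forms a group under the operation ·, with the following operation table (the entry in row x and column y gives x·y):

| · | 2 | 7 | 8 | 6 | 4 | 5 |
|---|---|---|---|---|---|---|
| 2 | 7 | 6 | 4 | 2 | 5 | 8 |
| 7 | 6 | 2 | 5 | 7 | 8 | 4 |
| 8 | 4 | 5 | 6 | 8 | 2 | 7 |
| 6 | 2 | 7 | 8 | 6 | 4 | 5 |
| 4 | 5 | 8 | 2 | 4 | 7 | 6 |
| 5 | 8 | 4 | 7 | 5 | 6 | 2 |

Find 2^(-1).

7

First locate the identity: row 6 matches the header, so 6 is the identity.
Scan row 2 for 6: 2·7 = 6. Hence 2^(-1) = 7.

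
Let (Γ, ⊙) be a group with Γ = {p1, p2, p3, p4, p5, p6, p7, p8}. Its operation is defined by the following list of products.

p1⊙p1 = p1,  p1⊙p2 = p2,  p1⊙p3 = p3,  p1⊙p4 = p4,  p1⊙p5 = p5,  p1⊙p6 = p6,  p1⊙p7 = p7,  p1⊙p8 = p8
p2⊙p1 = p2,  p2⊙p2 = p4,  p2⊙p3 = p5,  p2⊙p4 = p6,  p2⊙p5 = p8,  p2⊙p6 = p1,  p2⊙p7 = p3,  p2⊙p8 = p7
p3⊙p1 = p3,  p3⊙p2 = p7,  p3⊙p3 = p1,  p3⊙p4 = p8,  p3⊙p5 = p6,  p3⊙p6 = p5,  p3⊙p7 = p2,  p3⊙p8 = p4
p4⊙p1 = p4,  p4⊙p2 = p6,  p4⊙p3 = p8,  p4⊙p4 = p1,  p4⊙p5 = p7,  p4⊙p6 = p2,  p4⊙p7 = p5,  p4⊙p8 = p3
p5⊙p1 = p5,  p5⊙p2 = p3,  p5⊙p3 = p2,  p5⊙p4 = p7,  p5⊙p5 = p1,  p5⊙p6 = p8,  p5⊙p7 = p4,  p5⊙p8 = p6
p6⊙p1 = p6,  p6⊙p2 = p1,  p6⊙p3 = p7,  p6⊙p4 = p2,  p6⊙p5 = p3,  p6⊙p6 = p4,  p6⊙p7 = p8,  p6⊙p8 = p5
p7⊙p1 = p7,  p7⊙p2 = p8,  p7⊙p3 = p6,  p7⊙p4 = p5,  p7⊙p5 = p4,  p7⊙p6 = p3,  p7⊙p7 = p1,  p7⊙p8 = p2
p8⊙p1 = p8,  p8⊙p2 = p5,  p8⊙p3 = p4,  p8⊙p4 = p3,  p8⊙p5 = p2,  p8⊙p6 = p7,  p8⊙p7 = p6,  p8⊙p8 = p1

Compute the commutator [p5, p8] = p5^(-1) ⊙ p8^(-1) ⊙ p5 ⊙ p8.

p4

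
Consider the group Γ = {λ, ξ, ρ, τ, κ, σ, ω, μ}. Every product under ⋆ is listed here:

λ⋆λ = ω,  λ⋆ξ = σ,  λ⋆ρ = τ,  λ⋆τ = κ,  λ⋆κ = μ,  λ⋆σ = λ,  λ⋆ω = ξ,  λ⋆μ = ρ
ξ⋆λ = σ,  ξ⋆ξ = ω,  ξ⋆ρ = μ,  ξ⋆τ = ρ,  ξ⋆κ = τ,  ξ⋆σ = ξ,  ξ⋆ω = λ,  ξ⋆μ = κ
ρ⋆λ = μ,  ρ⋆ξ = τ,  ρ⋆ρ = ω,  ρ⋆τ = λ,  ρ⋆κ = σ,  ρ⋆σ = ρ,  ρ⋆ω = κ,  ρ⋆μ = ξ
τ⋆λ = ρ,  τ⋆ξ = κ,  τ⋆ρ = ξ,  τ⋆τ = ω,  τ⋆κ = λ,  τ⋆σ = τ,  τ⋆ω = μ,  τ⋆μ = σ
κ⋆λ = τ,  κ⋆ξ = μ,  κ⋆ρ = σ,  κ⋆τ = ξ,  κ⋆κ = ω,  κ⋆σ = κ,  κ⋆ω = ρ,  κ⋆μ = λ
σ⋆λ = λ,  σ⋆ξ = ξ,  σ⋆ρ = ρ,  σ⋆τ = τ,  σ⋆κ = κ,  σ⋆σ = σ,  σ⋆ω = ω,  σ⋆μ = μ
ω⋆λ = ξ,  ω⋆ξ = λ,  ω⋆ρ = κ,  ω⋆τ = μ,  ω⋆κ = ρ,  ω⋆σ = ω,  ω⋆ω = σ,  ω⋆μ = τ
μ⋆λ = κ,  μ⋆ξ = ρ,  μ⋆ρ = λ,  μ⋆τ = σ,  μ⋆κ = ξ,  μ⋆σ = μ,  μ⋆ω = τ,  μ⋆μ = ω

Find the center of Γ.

{σ, ω}

An element z is central iff its row equals its column in the table.
For μ: μ ⋆ ρ = λ ≠ ξ = ρ ⋆ μ, so μ ∉ Z.
Checking each element this way leaves Z(Γ) = {σ, ω}.
(Structurally, Γ here is isomorphic to the quaternion group Q_8.)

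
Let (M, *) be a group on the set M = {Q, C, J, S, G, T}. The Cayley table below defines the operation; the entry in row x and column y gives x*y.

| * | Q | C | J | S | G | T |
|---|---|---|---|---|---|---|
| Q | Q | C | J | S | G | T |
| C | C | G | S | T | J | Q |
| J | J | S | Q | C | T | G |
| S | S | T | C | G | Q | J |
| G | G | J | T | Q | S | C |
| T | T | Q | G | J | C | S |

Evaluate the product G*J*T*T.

G*J = T
T*T = S
S*T = J

J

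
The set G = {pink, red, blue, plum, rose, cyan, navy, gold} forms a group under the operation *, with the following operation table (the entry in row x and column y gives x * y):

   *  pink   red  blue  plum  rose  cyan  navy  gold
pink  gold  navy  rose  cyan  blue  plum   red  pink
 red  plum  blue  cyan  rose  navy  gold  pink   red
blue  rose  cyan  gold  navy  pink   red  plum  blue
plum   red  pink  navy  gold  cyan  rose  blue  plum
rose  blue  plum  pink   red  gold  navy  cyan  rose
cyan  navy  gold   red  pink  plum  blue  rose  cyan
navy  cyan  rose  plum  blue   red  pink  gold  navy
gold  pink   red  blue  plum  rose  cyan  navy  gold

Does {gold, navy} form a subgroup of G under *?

{gold, navy} contains the identity gold.
Checking products: every product of two elements of {gold, navy} (read from the table) lies in {gold, navy}, so the set is closed.
In a finite group, a nonempty closed subset is a subgroup. So {gold, navy} ≤ G.

Yes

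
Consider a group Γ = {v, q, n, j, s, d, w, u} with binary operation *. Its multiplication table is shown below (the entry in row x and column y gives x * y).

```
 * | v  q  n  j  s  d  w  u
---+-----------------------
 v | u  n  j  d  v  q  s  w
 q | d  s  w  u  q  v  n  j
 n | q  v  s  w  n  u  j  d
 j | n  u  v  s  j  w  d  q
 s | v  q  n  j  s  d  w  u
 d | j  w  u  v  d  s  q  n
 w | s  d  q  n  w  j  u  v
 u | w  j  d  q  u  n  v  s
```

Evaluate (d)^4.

s

d^1 = d
d^2 = d * d = s
d^3 = s * d = d
d^4 = d * d = s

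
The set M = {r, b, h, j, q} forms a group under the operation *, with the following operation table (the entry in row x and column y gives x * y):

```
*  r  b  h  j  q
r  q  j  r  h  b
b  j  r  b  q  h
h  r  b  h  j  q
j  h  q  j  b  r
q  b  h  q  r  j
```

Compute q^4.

q^1 = q
q^2 = q * q = j
q^3 = j * q = r
q^4 = r * q = b

b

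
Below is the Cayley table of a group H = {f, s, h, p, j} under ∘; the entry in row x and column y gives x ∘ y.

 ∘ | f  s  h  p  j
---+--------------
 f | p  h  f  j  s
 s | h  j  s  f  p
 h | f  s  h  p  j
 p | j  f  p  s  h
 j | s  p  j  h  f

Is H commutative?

Check whether the table is symmetric across its main diagonal.
Every entry (row x, col y) equals the entry (row y, col x), so H is abelian.

Yes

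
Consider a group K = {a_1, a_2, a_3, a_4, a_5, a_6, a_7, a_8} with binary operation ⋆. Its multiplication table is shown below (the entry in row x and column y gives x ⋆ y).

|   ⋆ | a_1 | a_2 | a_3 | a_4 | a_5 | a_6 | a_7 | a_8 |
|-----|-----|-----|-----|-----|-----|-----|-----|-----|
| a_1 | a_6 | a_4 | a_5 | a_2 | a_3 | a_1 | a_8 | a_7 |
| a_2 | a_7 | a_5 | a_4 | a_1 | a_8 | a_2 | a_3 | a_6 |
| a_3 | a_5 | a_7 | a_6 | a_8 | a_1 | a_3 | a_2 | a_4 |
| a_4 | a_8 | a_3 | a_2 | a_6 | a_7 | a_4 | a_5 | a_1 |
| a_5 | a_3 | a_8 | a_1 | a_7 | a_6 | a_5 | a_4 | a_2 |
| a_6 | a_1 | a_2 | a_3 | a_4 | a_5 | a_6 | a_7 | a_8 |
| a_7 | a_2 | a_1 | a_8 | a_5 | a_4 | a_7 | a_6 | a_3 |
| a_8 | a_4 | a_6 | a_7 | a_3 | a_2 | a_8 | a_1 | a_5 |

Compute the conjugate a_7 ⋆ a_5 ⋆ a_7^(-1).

a_5

The identity is a_6. In row a_7, the entry a_6 sits in column a_7, so a_7^(-1) = a_7.
a_7 ⋆ a_5 = a_4
a_4 ⋆ a_7 = a_5
(Structurally, K here is isomorphic to the dihedral group D_4.)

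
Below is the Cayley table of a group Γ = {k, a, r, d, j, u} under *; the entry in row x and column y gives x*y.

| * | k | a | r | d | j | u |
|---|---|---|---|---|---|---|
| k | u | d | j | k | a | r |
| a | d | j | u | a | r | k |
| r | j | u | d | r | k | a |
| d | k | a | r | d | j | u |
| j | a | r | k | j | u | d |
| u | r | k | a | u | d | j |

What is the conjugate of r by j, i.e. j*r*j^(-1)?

The identity is d. In row j, the entry d sits in column u, so j^(-1) = u.
j*r = k
k*u = r

r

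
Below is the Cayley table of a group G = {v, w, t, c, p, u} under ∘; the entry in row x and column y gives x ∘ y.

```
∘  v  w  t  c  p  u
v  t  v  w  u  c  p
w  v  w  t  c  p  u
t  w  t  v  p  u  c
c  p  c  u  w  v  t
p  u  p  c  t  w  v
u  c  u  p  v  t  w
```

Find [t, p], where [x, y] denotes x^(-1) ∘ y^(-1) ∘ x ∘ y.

t

Identity is w; from the table t^(-1) = v and p^(-1) = p.
v ∘ p = c
c ∘ t = u
u ∘ p = t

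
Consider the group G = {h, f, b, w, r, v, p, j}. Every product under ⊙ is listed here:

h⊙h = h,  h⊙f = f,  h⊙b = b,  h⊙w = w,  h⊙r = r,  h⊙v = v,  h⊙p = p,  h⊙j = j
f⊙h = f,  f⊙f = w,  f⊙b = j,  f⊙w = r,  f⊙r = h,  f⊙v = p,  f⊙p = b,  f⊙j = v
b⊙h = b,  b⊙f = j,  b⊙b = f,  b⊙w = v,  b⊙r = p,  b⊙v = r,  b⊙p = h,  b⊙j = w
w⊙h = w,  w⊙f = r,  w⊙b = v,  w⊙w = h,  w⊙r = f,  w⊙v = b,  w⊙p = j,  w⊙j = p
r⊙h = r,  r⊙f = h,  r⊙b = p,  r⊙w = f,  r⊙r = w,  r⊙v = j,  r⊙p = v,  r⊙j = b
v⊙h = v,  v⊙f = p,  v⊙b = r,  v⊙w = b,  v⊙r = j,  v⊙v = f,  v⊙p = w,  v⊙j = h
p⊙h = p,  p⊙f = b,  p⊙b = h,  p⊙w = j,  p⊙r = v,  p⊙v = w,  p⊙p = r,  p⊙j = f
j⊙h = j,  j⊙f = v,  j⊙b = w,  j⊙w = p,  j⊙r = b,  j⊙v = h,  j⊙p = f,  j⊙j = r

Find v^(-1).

j

First locate the identity: row h matches the header, so h is the identity.
Scan row v for h: v ⊙ j = h. Hence v^(-1) = j.
(Structurally, G here is isomorphic to the cyclic group Z_8.)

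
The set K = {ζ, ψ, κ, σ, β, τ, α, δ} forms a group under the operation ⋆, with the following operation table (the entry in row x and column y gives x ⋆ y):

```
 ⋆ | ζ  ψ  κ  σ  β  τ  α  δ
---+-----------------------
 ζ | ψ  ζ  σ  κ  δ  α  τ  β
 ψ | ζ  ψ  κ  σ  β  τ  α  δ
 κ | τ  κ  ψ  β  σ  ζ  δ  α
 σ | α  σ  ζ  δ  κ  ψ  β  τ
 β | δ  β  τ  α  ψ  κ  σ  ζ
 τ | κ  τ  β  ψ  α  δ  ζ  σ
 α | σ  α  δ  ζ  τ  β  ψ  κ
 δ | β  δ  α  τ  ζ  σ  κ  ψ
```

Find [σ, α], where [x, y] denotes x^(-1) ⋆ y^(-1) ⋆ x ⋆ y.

Identity is ψ; from the table σ^(-1) = τ and α^(-1) = α.
τ ⋆ α = ζ
ζ ⋆ σ = κ
κ ⋆ α = δ

δ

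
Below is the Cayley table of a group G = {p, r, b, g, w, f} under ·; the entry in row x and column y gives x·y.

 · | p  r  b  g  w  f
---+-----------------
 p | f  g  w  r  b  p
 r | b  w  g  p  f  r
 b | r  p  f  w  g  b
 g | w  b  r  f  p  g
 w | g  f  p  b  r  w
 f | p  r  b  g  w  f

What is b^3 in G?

b

b^1 = b
b^2 = b·b = f
b^3 = f·b = b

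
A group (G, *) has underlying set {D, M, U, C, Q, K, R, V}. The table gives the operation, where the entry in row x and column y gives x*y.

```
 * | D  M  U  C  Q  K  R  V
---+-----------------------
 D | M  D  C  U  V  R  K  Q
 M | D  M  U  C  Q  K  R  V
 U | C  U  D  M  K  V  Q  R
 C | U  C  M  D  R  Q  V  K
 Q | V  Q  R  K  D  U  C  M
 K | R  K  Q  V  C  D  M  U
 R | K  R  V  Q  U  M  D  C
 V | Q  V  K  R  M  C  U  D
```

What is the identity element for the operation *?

The identity e satisfies e*x = x for all x, so its row in the table reproduces the column headers.
Row M reads: D, M, U, C, Q, K, R, V — exactly the header order. So M is the identity.

M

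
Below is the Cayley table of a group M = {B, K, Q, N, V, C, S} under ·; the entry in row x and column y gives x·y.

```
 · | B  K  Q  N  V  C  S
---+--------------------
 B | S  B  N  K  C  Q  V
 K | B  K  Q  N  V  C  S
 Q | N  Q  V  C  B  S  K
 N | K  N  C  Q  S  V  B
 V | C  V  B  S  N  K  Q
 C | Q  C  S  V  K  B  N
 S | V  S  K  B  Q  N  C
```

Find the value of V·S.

Read row V, column S: V·S = Q.

Q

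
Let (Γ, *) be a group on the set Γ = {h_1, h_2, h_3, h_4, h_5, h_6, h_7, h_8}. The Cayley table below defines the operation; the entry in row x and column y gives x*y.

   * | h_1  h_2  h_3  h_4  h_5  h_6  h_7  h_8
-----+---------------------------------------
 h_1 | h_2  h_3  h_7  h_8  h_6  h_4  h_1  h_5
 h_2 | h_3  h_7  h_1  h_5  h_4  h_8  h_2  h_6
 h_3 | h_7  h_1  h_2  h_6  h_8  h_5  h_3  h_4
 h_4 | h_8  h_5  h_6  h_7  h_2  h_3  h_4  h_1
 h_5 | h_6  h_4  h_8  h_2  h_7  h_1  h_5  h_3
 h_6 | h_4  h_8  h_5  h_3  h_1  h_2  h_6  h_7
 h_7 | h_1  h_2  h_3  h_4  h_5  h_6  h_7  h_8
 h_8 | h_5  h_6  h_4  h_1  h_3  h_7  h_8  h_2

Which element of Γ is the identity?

h_7

The identity e satisfies e*x = x for all x, so its row in the table reproduces the column headers.
Row h_7 reads: h_1, h_2, h_3, h_4, h_5, h_6, h_7, h_8 — exactly the header order. So h_7 is the identity.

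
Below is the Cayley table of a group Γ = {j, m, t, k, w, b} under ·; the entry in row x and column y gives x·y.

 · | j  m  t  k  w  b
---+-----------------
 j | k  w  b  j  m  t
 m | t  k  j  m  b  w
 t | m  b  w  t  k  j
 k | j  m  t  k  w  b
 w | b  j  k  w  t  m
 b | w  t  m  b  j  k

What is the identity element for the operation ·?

The identity e satisfies e·x = x for all x, so its row in the table reproduces the column headers.
Row k reads: j, m, t, k, w, b — exactly the header order. So k is the identity.

k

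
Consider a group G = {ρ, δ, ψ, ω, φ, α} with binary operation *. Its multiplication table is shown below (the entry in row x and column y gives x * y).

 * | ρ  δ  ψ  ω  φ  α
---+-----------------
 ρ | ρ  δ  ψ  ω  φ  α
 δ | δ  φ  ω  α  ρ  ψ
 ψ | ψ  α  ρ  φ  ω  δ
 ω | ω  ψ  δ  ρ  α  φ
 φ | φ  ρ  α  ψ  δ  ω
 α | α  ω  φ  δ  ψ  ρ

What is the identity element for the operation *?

ρ

The identity e satisfies e * x = x for all x, so its row in the table reproduces the column headers.
Row ρ reads: ρ, δ, ψ, ω, φ, α — exactly the header order. So ρ is the identity.
(Structurally, G here is isomorphic to the symmetric group S_3.)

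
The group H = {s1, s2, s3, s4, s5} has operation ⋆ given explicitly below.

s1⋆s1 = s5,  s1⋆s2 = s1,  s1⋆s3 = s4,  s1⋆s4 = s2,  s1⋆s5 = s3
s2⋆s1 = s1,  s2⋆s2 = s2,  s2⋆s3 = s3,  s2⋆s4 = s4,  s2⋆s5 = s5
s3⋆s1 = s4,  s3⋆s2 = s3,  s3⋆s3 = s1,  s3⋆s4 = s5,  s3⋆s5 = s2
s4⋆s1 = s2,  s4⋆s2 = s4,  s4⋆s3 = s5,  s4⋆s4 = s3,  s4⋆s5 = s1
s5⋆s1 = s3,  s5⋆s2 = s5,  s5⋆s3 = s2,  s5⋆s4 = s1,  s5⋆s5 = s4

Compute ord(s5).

5

The identity element is s2 (its row matches the header).
s5^1 = s5
s5^2 = s5 ⋆ s5 = s4
s5^3 = s4 ⋆ s5 = s1
s5^4 = s1 ⋆ s5 = s3
s5^5 = s3 ⋆ s5 = s2
The first power of s5 equal to the identity is s5^5, so ord(s5) = 5.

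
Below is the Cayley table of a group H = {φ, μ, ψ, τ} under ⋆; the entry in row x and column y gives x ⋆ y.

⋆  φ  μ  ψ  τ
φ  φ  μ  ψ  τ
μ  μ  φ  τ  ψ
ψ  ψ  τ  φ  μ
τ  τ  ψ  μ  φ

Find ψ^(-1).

First locate the identity: row φ matches the header, so φ is the identity.
Scan row ψ for φ: ψ ⋆ ψ = φ. Hence ψ^(-1) = ψ.

ψ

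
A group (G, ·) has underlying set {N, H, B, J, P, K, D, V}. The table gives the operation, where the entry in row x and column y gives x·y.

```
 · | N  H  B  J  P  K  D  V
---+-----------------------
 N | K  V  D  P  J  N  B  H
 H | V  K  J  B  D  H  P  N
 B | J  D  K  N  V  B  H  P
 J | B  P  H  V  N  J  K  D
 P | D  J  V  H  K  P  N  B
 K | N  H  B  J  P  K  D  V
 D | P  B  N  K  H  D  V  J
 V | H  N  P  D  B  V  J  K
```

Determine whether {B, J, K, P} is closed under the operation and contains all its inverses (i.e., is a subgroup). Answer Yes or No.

J·J = V, which is not in {B, J, K, P}.
The subset is not closed under ·, so it is not a subgroup.

No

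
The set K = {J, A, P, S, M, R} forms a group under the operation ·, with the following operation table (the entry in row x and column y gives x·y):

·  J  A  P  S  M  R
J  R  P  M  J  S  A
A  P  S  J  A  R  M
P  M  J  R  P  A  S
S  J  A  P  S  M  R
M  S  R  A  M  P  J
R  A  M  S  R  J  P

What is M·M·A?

M·M = P
P·A = J
(Structurally, K here is isomorphic to the cyclic group Z_6.)

J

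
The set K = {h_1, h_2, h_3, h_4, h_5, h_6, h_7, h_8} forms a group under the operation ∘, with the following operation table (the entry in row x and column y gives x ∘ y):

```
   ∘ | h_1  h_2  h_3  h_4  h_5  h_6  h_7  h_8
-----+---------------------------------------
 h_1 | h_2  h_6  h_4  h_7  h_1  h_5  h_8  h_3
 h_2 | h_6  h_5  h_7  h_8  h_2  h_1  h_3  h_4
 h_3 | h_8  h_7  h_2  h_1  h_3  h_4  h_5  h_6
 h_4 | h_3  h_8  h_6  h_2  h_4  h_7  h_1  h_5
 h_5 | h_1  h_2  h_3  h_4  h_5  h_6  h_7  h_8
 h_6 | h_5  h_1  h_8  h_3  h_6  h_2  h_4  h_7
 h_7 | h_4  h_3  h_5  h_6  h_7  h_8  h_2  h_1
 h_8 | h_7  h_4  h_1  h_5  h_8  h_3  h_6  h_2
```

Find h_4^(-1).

First locate the identity: row h_5 matches the header, so h_5 is the identity.
Scan row h_4 for h_5: h_4 ∘ h_8 = h_5. Hence h_4^(-1) = h_8.

h_8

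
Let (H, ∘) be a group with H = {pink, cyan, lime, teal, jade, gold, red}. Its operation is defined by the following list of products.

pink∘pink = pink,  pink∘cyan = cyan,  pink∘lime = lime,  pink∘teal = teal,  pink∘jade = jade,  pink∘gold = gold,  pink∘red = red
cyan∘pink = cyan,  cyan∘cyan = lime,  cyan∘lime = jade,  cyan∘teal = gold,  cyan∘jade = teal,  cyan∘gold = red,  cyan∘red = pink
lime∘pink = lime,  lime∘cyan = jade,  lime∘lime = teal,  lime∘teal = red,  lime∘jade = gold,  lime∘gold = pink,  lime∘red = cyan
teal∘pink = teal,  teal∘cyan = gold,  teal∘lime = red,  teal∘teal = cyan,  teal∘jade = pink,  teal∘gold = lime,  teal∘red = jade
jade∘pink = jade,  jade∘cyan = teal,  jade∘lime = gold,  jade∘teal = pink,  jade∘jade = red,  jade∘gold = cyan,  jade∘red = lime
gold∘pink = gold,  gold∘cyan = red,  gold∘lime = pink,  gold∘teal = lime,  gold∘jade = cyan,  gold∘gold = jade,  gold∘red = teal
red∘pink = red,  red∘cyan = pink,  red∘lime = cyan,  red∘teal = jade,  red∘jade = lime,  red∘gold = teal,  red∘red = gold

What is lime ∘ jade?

Read row lime, column jade: lime ∘ jade = gold.

gold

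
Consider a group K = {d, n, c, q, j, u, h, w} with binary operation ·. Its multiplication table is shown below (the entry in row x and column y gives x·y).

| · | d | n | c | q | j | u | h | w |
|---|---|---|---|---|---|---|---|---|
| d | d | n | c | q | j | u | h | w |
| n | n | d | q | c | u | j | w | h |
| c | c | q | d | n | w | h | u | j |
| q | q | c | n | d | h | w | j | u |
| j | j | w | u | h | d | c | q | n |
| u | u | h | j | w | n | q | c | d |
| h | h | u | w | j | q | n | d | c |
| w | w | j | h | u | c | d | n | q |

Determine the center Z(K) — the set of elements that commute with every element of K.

{d, q}

An element z is central iff its row equals its column in the table.
For n: n·u = j ≠ h = u·n, so n ∉ Z.
Checking each element this way leaves Z(K) = {d, q}.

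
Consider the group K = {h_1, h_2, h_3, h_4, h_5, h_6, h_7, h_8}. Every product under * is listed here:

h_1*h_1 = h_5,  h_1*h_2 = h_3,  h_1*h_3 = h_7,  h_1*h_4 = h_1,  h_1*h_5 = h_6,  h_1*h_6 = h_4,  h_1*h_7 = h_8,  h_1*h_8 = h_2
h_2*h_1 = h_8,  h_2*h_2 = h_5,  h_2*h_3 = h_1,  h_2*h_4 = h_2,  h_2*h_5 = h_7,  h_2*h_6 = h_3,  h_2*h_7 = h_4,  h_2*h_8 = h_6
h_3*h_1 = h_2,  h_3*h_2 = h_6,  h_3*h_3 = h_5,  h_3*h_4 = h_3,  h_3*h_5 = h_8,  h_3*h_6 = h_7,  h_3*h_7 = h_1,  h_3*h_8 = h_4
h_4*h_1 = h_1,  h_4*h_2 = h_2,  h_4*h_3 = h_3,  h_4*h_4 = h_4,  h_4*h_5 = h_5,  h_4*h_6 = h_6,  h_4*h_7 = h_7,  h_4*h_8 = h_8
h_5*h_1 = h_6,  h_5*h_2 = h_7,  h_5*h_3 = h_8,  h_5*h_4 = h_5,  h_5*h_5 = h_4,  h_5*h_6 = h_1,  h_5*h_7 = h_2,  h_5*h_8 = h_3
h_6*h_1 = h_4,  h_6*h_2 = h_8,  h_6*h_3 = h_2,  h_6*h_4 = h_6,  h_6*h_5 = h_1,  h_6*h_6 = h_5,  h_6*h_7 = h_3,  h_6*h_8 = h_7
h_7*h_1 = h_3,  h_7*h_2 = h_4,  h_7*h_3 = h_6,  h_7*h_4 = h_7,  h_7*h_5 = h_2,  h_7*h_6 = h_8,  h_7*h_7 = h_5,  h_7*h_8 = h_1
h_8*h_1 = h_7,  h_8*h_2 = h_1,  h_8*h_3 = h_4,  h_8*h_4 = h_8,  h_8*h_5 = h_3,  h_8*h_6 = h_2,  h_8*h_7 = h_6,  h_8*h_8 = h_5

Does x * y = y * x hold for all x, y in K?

No

h_8 * h_7 = h_6 but h_7 * h_8 = h_1.
Since h_8 and h_7 do not commute, K is not abelian.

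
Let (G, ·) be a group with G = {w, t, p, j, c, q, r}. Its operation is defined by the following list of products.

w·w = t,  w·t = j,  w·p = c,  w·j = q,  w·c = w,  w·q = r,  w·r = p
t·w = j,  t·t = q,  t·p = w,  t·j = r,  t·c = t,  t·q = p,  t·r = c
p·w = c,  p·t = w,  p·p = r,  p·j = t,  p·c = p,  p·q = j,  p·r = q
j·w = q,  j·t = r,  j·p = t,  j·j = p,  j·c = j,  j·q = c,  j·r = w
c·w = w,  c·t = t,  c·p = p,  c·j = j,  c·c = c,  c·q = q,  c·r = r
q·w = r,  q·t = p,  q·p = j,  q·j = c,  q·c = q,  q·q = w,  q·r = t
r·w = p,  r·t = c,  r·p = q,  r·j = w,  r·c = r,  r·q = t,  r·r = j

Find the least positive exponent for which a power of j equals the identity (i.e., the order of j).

The identity element is c (its row matches the header).
j^1 = j
j^2 = j·j = p
j^3 = p·j = t
j^4 = t·j = r
j^5 = r·j = w
j^6 = w·j = q
j^7 = q·j = c
The first power of j equal to the identity is j^7, so ord(j) = 7.

7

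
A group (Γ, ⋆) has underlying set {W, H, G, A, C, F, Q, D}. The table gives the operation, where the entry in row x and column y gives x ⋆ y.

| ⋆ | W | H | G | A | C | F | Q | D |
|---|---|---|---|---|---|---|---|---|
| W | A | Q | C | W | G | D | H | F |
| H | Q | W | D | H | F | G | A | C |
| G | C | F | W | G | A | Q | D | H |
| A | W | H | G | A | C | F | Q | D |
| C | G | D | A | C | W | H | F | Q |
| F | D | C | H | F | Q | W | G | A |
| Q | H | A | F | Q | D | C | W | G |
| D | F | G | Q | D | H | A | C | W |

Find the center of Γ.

{A, W}

An element z is central iff its row equals its column in the table.
For Q: Q ⋆ C = D ≠ F = C ⋆ Q, so Q ∉ Z.
Checking each element this way leaves Z(Γ) = {A, W}.
(Structurally, Γ here is isomorphic to the quaternion group Q_8.)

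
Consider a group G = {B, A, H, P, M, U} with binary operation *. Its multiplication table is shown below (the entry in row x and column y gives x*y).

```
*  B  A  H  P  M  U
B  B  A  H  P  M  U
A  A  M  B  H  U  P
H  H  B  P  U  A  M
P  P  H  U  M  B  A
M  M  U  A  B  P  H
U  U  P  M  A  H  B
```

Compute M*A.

Read row M, column A: M*A = U.

U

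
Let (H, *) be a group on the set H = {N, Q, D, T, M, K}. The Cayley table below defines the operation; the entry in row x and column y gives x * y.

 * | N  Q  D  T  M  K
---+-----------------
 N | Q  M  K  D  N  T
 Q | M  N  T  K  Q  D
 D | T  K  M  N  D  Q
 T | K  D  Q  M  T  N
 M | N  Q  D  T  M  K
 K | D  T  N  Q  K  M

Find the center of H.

{M}

An element z is central iff its row equals its column in the table.
For K: K * Q = T ≠ D = Q * K, so K ∉ Z.
Checking each element this way leaves Z(H) = {M}.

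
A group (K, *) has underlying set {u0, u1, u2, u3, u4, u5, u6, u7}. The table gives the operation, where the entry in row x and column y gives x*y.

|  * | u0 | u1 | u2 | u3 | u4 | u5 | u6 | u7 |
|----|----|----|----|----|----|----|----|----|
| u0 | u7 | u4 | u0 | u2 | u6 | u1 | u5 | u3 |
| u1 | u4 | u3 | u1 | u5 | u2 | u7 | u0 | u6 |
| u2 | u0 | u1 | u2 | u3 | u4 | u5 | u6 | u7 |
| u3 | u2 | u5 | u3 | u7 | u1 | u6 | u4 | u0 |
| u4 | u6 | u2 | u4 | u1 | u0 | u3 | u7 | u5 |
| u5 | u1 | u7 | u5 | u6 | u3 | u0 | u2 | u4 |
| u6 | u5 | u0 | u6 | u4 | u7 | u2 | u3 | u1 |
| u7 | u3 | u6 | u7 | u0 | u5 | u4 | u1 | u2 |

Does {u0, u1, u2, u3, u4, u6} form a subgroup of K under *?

No

u6*u4 = u7, which is not in {u0, u1, u2, u3, u4, u6}.
The subset is not closed under *, so it is not a subgroup.
(Structurally, K here is isomorphic to the cyclic group Z_8.)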